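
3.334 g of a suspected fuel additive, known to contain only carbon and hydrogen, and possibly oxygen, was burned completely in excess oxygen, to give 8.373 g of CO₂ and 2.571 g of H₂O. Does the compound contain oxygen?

yes

mol C = 8.373 g CO₂ ÷ 44.009 g/mol = 0.19026 mol
mol H = 2 × 2.571 g H₂O ÷ 18.015 g/mol = 0.28543 mol
C and H account for only 2.5729 g of the 3.334 g sample; the remaining 0.76112 g must be oxygen.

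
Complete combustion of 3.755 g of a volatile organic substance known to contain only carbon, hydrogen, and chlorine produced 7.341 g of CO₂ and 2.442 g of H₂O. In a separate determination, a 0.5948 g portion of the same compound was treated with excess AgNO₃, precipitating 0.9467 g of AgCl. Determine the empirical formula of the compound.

mol C = 7.341 g CO₂ ÷ 44.009 g/mol = 0.16681 mol
mol H = 2 × 2.442 g H₂O ÷ 18.015 g/mol = 0.27111 mol
From the AgCl data: mol Cl per gram of compound = (0.9467 ÷ 143.318) ÷ 0.5948 = 0.011106 mol/g, so in the 3.755 g combustion sample mol Cl = 0.041701 mol
Divide by the smallest (0.041701 mol): C 4.000, H 6.501, Cl 1.000
Multiplying each by 2 gives whole numbers: C 8.00, H 13.00, Cl 2.00

C8H13Cl2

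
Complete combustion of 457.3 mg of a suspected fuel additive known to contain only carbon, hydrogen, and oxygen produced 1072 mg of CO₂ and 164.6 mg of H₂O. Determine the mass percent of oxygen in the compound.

mol C = 1.072 g CO₂ ÷ 44.009 g/mol = 0.024359 mol
mol H = 2 × 0.1646 g H₂O ÷ 18.015 g/mol = 0.018274 mol
mass O = 0.4573 − (0.29257 + 0.018420) = 0.14631 g → mol O = 0.14631 ÷ 15.999 = 0.0091448 mol
mass % O = 0.14631 g ÷ 0.4573 g × 100%

31.99%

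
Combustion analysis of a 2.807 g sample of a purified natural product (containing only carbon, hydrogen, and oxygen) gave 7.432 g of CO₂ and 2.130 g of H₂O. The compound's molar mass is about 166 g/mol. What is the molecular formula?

mol C = 7.432 g CO₂ ÷ 44.009 g/mol = 0.16887 mol
mol H = 2 × 2.130 g H₂O ÷ 18.015 g/mol = 0.23647 mol
mass O = 2.807 − (2.0284 + 0.23836) = 0.54029 g → mol O = 0.54029 ÷ 15.999 = 0.033770 mol
Divide by the smallest (0.033770 mol): C 5.001, H 7.002, O 1.000
Empirical formula: C5H7O
Empirical-formula mass = 83.11 g/mol; 166 ÷ 83.11 ≈ 2, so the molecular formula is C10H14O2.

C10H14O2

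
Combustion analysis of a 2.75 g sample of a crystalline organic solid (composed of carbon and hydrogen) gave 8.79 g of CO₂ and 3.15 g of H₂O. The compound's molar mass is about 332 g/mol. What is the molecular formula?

mol C = 8.79 g CO₂ ÷ 44.009 g/mol = 0.1997 mol
mol H = 2 × 3.15 g H₂O ÷ 18.015 g/mol = 0.3497 mol
Divide by the smallest (0.1997 mol): C 1.000, H 1.751
Multiplying each by 4 gives whole numbers: C 4.00, H 7.00
Empirical formula: C4H7
Empirical-formula mass = 55.10 g/mol; 332 ÷ 55.10 ≈ 6, so the molecular formula is C24H42.

C24H42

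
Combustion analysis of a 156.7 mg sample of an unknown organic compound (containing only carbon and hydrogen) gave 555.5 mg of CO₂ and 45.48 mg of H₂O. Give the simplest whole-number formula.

C5H2

mol C = 0.5555 g CO₂ ÷ 44.009 g/mol = 0.012622 mol
mol H = 2 × 0.04548 g H₂O ÷ 18.015 g/mol = 0.0050491 mol
Divide by the smallest (0.0050491 mol): C 2.500, H 1.000
Multiplying each by 2 gives whole numbers: C 5.00, H 2.00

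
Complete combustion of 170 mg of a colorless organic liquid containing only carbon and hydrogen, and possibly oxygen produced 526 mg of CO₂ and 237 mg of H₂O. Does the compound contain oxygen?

mol C = 0.526 g CO₂ ÷ 44.009 g/mol = 0.01195 mol
mol H = 2 × 0.237 g H₂O ÷ 18.015 g/mol = 0.02631 mol
C and H together account for 0.1701 g — essentially the entire 0.170 g sample — so the compound contains no oxygen.

no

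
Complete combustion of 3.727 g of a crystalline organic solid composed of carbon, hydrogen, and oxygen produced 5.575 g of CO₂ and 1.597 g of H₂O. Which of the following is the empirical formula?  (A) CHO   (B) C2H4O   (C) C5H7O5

mol C = 5.575 g CO₂ ÷ 44.009 g/mol = 0.12668 mol
mol H = 2 × 1.597 g H₂O ÷ 18.015 g/mol = 0.17730 mol
mass O = 3.727 − (1.5215 + 0.17872) = 2.0267 g → mol O = 2.0267 ÷ 15.999 = 0.12668 mol
Divide by the smallest (0.12668 mol): C 1.000, H 1.400, O 1.000
Multiplying each by 5 gives whole numbers: C 5.00, H 7.00, O 5.00

(C) C5H7O5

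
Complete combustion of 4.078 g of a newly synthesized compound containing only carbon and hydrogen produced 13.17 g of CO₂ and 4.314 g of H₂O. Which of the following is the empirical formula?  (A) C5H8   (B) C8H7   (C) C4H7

(A) C5H8

mol C = 13.17 g CO₂ ÷ 44.009 g/mol = 0.29926 mol
mol H = 2 × 4.314 g H₂O ÷ 18.015 g/mol = 0.47893 mol
Divide by the smallest (0.29926 mol): C 1.000, H 1.600
Multiplying each by 5 gives whole numbers: C 5.00, H 8.00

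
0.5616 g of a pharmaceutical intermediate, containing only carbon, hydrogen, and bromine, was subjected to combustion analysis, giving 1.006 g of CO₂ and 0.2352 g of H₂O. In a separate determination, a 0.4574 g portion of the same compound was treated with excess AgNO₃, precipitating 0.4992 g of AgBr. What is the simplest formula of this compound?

mol C = 1.006 g CO₂ ÷ 44.009 g/mol = 0.022859 mol
mol H = 2 × 0.2352 g H₂O ÷ 18.015 g/mol = 0.026112 mol
From the AgBr data: mol Br per gram of compound = (0.4992 ÷ 187.772) ÷ 0.4574 = 0.0058123 mol/g, so in the 0.5616 g combustion sample mol Br = 0.0032642 mol
Divide by the smallest (0.0032642 mol): C 7.003, H 7.999, Br 1.000

C7H8Br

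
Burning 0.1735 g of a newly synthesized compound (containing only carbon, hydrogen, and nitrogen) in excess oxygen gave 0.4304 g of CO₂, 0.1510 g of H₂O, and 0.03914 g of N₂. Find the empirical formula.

C7H12N2

mol C = 0.4304 g CO₂ ÷ 44.009 g/mol = 0.0097798 mol
mol H = 2 × 0.1510 g H₂O ÷ 18.015 g/mol = 0.016764 mol
mol N = 2 × 0.03914 g N₂ ÷ 28.014 g/mol = 0.0027943 mol
Divide by the smallest (0.0027943 mol): C 3.500, H 5.999, N 1.000
Multiplying each by 2 gives whole numbers: C 7.00, H 12.00, N 2.00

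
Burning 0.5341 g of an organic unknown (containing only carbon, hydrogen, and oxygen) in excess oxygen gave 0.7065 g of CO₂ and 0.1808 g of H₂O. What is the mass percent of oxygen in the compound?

mol C = 0.7065 g CO₂ ÷ 44.009 g/mol = 0.016054 mol
mol H = 2 × 0.1808 g H₂O ÷ 18.015 g/mol = 0.020072 mol
mass O = 0.5341 − (0.19282 + 0.020233) = 0.32105 g → mol O = 0.32105 ÷ 15.999 = 0.020067 mol
mass % O = 0.32105 g ÷ 0.5341 g × 100%

60.11%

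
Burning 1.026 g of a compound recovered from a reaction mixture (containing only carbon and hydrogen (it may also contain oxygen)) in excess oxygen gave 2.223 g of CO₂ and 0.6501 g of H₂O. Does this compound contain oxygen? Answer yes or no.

yes

mol C = 2.223 g CO₂ ÷ 44.009 g/mol = 0.050512 mol
mol H = 2 × 0.6501 g H₂O ÷ 18.015 g/mol = 0.072173 mol
C and H account for only 0.67945 g of the 1.026 g sample; the remaining 0.34655 g must be oxygen.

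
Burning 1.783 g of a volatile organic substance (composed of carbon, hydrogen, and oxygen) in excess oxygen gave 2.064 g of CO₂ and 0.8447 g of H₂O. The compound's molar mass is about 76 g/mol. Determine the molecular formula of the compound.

C2H4O3

mol C = 2.064 g CO₂ ÷ 44.009 g/mol = 0.046899 mol
mol H = 2 × 0.8447 g H₂O ÷ 18.015 g/mol = 0.093777 mol
mass O = 1.783 − (0.56331 + 0.094528) = 1.1252 g → mol O = 1.1252 ÷ 15.999 = 0.070327 mol
Divide by the smallest (0.046899 mol): C 1.000, H 2.000, O 1.500
Multiplying each by 2 gives whole numbers: C 2.00, H 4.00, O 3.00
Empirical formula: C2H4O3
Empirical-formula mass = 76.05 g/mol; 76 ÷ 76.05 ≈ 1, so the molecular formula is C2H4O3.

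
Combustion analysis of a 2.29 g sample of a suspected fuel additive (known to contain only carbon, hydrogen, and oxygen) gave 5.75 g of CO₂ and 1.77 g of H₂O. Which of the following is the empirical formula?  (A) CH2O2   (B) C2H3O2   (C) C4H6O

mol C = 5.75 g CO₂ ÷ 44.009 g/mol = 0.1307 mol
mol H = 2 × 1.77 g H₂O ÷ 18.015 g/mol = 0.1965 mol
mass O = 2.29 − (1.569 + 0.1981) = 0.5226 g → mol O = 0.5226 ÷ 15.999 = 0.03267 mol
Divide by the smallest (0.03267 mol): C 4.000, H 6.015, O 1.000

(C) C4H6O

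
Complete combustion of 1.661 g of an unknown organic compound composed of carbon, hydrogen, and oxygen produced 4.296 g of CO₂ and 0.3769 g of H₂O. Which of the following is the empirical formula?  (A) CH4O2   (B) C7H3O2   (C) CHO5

mol C = 4.296 g CO₂ ÷ 44.009 g/mol = 0.097616 mol
mol H = 2 × 0.3769 g H₂O ÷ 18.015 g/mol = 0.041843 mol
mass O = 1.661 − (1.1725 + 0.042178) = 0.44635 g → mol O = 0.44635 ÷ 15.999 = 0.027899 mol
Divide by the smallest (0.027899 mol): C 3.499, H 1.500, O 1.000
Multiplying each by 2 gives whole numbers: C 7.00, H 3.00, O 2.00

(B) C7H3O2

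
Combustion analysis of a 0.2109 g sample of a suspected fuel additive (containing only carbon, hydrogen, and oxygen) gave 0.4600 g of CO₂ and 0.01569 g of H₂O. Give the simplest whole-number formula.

mol C = 0.4600 g CO₂ ÷ 44.009 g/mol = 0.010452 mol
mol H = 2 × 0.01569 g H₂O ÷ 18.015 g/mol = 0.0017419 mol
mass O = 0.2109 − (0.12554 + 0.0017558) = 0.083600 g → mol O = 0.083600 ÷ 15.999 = 0.0052253 mol
Divide by the smallest (0.0017419 mol): C 6.001, H 1.000, O 3.000

C6HO3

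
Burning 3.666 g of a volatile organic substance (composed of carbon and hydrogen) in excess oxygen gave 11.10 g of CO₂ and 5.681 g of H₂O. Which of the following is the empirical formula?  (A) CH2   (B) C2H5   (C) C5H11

(B) C2H5

mol C = 11.10 g CO₂ ÷ 44.009 g/mol = 0.25222 mol
mol H = 2 × 5.681 g H₂O ÷ 18.015 g/mol = 0.63070 mol
Divide by the smallest (0.25222 mol): C 1.000, H 2.501
Multiplying each by 2 gives whole numbers: C 2.00, H 5.00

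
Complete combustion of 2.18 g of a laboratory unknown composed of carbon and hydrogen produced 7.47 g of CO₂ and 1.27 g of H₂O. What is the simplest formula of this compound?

mol C = 7.47 g CO₂ ÷ 44.009 g/mol = 0.1697 mol
mol H = 2 × 1.27 g H₂O ÷ 18.015 g/mol = 0.1410 mol
Divide by the smallest (0.1410 mol): C 1.204, H 1.000
Multiplying each by 5 gives whole numbers: C 6.02, H 5.00

C6H5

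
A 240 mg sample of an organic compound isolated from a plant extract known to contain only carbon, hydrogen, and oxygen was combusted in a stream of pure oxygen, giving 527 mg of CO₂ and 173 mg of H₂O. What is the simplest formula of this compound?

C5H8O2

mol C = 0.527 g CO₂ ÷ 44.009 g/mol = 0.01197 mol
mol H = 2 × 0.173 g H₂O ÷ 18.015 g/mol = 0.01921 mol
mass O = 0.240 − (0.1438 + 0.01936) = 0.07681 g → mol O = 0.07681 ÷ 15.999 = 0.004801 mol
Divide by the smallest (0.004801 mol): C 2.494, H 4.000, O 1.000
Multiplying each by 2 gives whole numbers: C 4.99, H 8.00, O 2.00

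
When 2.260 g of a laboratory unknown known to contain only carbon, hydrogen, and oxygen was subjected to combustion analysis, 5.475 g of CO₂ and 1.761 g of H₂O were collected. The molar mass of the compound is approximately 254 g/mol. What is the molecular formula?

mol C = 5.475 g CO₂ ÷ 44.009 g/mol = 0.12441 mol
mol H = 2 × 1.761 g H₂O ÷ 18.015 g/mol = 0.19550 mol
mass O = 2.260 − (1.4942 + 0.19707) = 0.56869 g → mol O = 0.56869 ÷ 15.999 = 0.035545 mol
Divide by the smallest (0.035545 mol): C 3.500, H 5.500, O 1.000
Multiplying each by 2 gives whole numbers: C 7.00, H 11.00, O 2.00
Empirical formula: C7H11O2
Empirical-formula mass = 127.16 g/mol; 254 ÷ 127.16 ≈ 2, so the molecular formula is C14H22O4.

C14H22O4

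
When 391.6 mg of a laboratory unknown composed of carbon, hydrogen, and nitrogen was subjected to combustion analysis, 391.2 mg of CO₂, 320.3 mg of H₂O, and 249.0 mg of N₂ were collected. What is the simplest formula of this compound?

CH4N2

mol C = 0.3912 g CO₂ ÷ 44.009 g/mol = 0.0088891 mol
mol H = 2 × 0.3203 g H₂O ÷ 18.015 g/mol = 0.035559 mol
mol N = 2 × 0.2490 g N₂ ÷ 28.014 g/mol = 0.017777 mol
Divide by the smallest (0.0088891 mol): C 1.000, H 4.000, N 2.000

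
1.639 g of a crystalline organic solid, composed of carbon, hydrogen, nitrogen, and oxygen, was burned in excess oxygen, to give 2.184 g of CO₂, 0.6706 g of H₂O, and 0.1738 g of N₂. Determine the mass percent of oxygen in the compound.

mol C = 2.184 g CO₂ ÷ 44.009 g/mol = 0.049626 mol
mol H = 2 × 0.6706 g H₂O ÷ 18.015 g/mol = 0.074449 mol
mol N = 2 × 0.1738 g N₂ ÷ 28.014 g/mol = 0.012408 mol
mass O = 1.639 − (0.59606 + 0.075045 + 0.17380) = 0.79409 g → mol O = 0.79409 ÷ 15.999 = 0.049634 mol
mass % O = 0.79409 g ÷ 1.639 g × 100%

48.45%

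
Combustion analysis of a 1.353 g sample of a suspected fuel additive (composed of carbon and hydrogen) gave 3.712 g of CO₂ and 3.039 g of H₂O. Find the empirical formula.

mol C = 3.712 g CO₂ ÷ 44.009 g/mol = 0.084346 mol
mol H = 2 × 3.039 g H₂O ÷ 18.015 g/mol = 0.33739 mol
Divide by the smallest (0.084346 mol): C 1.000, H 4.000

CH4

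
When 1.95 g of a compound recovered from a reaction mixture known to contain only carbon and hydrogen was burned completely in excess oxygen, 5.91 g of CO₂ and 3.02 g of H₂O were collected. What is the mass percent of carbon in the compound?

mol C = 5.91 g CO₂ ÷ 44.009 g/mol = 0.1343 mol
mol H = 2 × 3.02 g H₂O ÷ 18.015 g/mol = 0.3353 mol
mass % C = 1.613 g ÷ 1.95 g × 100%

82.7%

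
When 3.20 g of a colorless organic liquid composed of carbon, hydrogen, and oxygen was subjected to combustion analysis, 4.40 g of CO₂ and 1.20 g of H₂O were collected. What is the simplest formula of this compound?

C6H8O7

mol C = 4.40 g CO₂ ÷ 44.009 g/mol = 0.09998 mol
mol H = 2 × 1.20 g H₂O ÷ 18.015 g/mol = 0.1332 mol
mass O = 3.20 − (1.201 + 0.1343) = 1.865 g → mol O = 1.865 ÷ 15.999 = 0.1166 mol
Divide by the smallest (0.09998 mol): C 1.000, H 1.332, O 1.166
Multiplying each by 6 gives whole numbers: C 6.00, H 7.99, O 7.00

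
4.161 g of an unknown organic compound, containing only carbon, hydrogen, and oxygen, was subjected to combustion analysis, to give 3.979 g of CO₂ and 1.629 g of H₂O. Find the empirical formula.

mol C = 3.979 g CO₂ ÷ 44.009 g/mol = 0.090413 mol
mol H = 2 × 1.629 g H₂O ÷ 18.015 g/mol = 0.18085 mol
mass O = 4.161 − (1.0860 + 0.18230) = 2.8927 g → mol O = 2.8927 ÷ 15.999 = 0.18081 mol
Divide by the smallest (0.090413 mol): C 1.000, H 2.000, O 2.000

CH2O2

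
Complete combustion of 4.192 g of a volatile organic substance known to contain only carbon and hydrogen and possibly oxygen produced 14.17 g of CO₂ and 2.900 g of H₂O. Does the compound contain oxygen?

no

mol C = 14.17 g CO₂ ÷ 44.009 g/mol = 0.32198 mol
mol H = 2 × 2.900 g H₂O ÷ 18.015 g/mol = 0.32195 mol
C and H together account for 4.1918 g — essentially the entire 4.192 g sample — so the compound contains no oxygen.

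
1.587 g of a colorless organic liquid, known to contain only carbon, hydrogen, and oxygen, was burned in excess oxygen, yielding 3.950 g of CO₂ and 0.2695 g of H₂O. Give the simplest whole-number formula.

mol C = 3.950 g CO₂ ÷ 44.009 g/mol = 0.089754 mol
mol H = 2 × 0.2695 g H₂O ÷ 18.015 g/mol = 0.029920 mol
mass O = 1.587 − (1.0780 + 0.030159) = 0.47880 g → mol O = 0.47880 ÷ 15.999 = 0.029927 mol
Divide by the smallest (0.029920 mol): C 3.000, H 1.000, O 1.000

C3HO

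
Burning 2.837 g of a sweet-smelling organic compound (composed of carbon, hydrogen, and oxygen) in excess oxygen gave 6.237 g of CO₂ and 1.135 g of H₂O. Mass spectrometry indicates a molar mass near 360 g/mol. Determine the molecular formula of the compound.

C18H16O8

mol C = 6.237 g CO₂ ÷ 44.009 g/mol = 0.14172 mol
mol H = 2 × 1.135 g H₂O ÷ 18.015 g/mol = 0.12601 mol
mass O = 2.837 − (1.7022 + 0.12701) = 1.0078 g → mol O = 1.0078 ÷ 15.999 = 0.062990 mol
Divide by the smallest (0.062990 mol): C 2.250, H 2.000, O 1.000
Multiplying each by 4 gives whole numbers: C 9.00, H 8.00, O 4.00
Empirical formula: C9H8O4
Empirical-formula mass = 180.16 g/mol; 360 ÷ 180.16 ≈ 2, so the molecular formula is C18H16O8.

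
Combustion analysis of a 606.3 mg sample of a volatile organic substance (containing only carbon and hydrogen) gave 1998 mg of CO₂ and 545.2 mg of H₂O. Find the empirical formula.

mol C = 1.998 g CO₂ ÷ 44.009 g/mol = 0.045400 mol
mol H = 2 × 0.5452 g H₂O ÷ 18.015 g/mol = 0.060527 mol
Divide by the smallest (0.045400 mol): C 1.000, H 1.333
Multiplying each by 3 gives whole numbers: C 3.00, H 4.00

C3H4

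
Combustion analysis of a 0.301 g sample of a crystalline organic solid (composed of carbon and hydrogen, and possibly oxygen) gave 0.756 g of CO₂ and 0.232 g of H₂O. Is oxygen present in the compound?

mol C = 0.756 g CO₂ ÷ 44.009 g/mol = 0.01718 mol
mol H = 2 × 0.232 g H₂O ÷ 18.015 g/mol = 0.02576 mol
C and H account for only 0.2323 g of the 0.301 g sample; the remaining 0.06871 g must be oxygen.

yes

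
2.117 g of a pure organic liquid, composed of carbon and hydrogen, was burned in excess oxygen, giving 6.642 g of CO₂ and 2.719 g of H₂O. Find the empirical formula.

mol C = 6.642 g CO₂ ÷ 44.009 g/mol = 0.15092 mol
mol H = 2 × 2.719 g H₂O ÷ 18.015 g/mol = 0.30186 mol
Divide by the smallest (0.15092 mol): C 1.000, H 2.000

CH2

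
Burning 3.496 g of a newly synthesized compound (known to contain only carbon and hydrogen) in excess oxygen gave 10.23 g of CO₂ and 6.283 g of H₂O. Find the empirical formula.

CH3

mol C = 10.23 g CO₂ ÷ 44.009 g/mol = 0.23245 mol
mol H = 2 × 6.283 g H₂O ÷ 18.015 g/mol = 0.69753 mol
Divide by the smallest (0.23245 mol): C 1.000, H 3.001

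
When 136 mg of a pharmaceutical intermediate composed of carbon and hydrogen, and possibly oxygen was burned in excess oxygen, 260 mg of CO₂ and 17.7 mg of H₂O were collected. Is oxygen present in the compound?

mol C = 0.260 g CO₂ ÷ 44.009 g/mol = 0.005908 mol
mol H = 2 × 0.0177 g H₂O ÷ 18.015 g/mol = 0.001965 mol
C and H account for only 0.07294 g of the 0.136 g sample; the remaining 0.06306 g must be oxygen.

yes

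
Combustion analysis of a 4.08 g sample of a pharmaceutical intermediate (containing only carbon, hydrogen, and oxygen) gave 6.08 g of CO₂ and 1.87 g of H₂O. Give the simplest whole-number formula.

mol C = 6.08 g CO₂ ÷ 44.009 g/mol = 0.1382 mol
mol H = 2 × 1.87 g H₂O ÷ 18.015 g/mol = 0.2076 mol
mass O = 4.08 − (1.659 + 0.2093) = 2.211 g → mol O = 2.211 ÷ 15.999 = 0.1382 mol
Divide by the smallest (0.1382 mol): C 1.000, H 1.503, O 1.000
Multiplying each by 2 gives whole numbers: C 2.00, H 3.01, O 2.00

C2H3O2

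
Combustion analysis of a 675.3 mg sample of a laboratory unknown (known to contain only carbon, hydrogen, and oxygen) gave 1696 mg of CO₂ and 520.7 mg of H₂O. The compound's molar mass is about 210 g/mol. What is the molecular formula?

C12H18O3

mol C = 1.696 g CO₂ ÷ 44.009 g/mol = 0.038538 mol
mol H = 2 × 0.5207 g H₂O ÷ 18.015 g/mol = 0.057807 mol
mass O = 0.6753 − (0.46287 + 0.058270) = 0.15416 g → mol O = 0.15416 ÷ 15.999 = 0.0096353 mol
Divide by the smallest (0.0096353 mol): C 4.000, H 6.000, O 1.000
Empirical formula: C4H6O
Empirical-formula mass = 70.09 g/mol; 210 ÷ 70.09 ≈ 3, so the molecular formula is C12H18O3.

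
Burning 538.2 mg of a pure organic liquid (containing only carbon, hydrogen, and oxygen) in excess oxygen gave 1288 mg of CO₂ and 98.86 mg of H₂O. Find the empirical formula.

C8H3O3

mol C = 1.288 g CO₂ ÷ 44.009 g/mol = 0.029267 mol
mol H = 2 × 0.09886 g H₂O ÷ 18.015 g/mol = 0.010975 mol
mass O = 0.5382 − (0.35152 + 0.011063) = 0.17561 g → mol O = 0.17561 ÷ 15.999 = 0.010977 mol
Divide by the smallest (0.010975 mol): C 2.667, H 1.000, O 1.000
Multiplying each by 3 gives whole numbers: C 8.00, H 3.00, O 3.00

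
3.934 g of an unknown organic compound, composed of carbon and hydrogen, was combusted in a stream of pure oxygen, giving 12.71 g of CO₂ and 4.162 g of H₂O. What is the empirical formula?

mol C = 12.71 g CO₂ ÷ 44.009 g/mol = 0.28880 mol
mol H = 2 × 4.162 g H₂O ÷ 18.015 g/mol = 0.46206 mol
Divide by the smallest (0.28880 mol): C 1.000, H 1.600
Multiplying each by 5 gives whole numbers: C 5.00, H 8.00

C5H8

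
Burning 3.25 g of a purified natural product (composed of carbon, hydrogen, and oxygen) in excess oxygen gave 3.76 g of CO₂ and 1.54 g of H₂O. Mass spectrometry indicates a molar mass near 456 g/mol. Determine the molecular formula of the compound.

C12H24O18

mol C = 3.76 g CO₂ ÷ 44.009 g/mol = 0.08544 mol
mol H = 2 × 1.54 g H₂O ÷ 18.015 g/mol = 0.1710 mol
mass O = 3.25 − (1.026 + 0.1723) = 2.051 g → mol O = 2.051 ÷ 15.999 = 0.1282 mol
Divide by the smallest (0.08544 mol): C 1.000, H 2.001, O 1.501
Multiplying each by 2 gives whole numbers: C 2.00, H 4.00, O 3.00
Empirical formula: C2H4O3
Empirical-formula mass = 76.05 g/mol; 456 ÷ 76.05 ≈ 6, so the molecular formula is C12H24O18.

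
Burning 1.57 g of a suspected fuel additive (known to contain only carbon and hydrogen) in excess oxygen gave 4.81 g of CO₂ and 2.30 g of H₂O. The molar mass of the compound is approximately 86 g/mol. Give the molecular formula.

C6H14

mol C = 4.81 g CO₂ ÷ 44.009 g/mol = 0.1093 mol
mol H = 2 × 2.30 g H₂O ÷ 18.015 g/mol = 0.2553 mol
Divide by the smallest (0.1093 mol): C 1.000, H 2.336
Multiplying each by 3 gives whole numbers: C 3.00, H 7.01
Empirical formula: C3H7
Empirical-formula mass = 43.09 g/mol; 86 ÷ 43.09 ≈ 2, so the molecular formula is C6H14.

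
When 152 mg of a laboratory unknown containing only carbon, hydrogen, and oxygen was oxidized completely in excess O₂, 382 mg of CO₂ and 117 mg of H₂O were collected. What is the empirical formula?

C4H6O

mol C = 0.382 g CO₂ ÷ 44.009 g/mol = 0.008680 mol
mol H = 2 × 0.117 g H₂O ÷ 18.015 g/mol = 0.01299 mol
mass O = 0.152 − (0.1043 + 0.01309) = 0.03465 g → mol O = 0.03465 ÷ 15.999 = 0.002166 mol
Divide by the smallest (0.002166 mol): C 4.008, H 5.997, O 1.000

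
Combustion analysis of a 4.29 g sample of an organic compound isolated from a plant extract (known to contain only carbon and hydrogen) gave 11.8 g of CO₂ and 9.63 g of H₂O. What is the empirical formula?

mol C = 11.8 g CO₂ ÷ 44.009 g/mol = 0.2681 mol
mol H = 2 × 9.63 g H₂O ÷ 18.015 g/mol = 1.069 mol
Divide by the smallest (0.2681 mol): C 1.000, H 3.987

CH4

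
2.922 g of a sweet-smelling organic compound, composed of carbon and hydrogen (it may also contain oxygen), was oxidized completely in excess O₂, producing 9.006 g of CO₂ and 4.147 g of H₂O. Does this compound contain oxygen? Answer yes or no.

mol C = 9.006 g CO₂ ÷ 44.009 g/mol = 0.20464 mol
mol H = 2 × 4.147 g H₂O ÷ 18.015 g/mol = 0.46039 mol
C and H together account for 2.9220 g — essentially the entire 2.922 g sample — so the compound contains no oxygen.

no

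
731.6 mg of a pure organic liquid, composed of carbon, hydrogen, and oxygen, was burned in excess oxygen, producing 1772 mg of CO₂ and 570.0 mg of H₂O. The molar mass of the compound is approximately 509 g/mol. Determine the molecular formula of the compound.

C28H44O8

mol C = 1.772 g CO₂ ÷ 44.009 g/mol = 0.040264 mol
mol H = 2 × 0.5700 g H₂O ÷ 18.015 g/mol = 0.063281 mol
mass O = 0.7316 − (0.48362 + 0.063787) = 0.18420 g → mol O = 0.18420 ÷ 15.999 = 0.011513 mol
Divide by the smallest (0.011513 mol): C 3.497, H 5.496, O 1.000
Multiplying each by 2 gives whole numbers: C 6.99, H 10.99, O 2.00
Empirical formula: C7H11O2
Empirical-formula mass = 127.16 g/mol; 509 ÷ 127.16 ≈ 4, so the molecular formula is C28H44O8.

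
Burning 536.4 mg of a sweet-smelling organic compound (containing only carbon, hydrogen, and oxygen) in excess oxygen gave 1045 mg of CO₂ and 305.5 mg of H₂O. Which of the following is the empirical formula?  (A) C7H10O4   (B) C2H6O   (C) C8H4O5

(A) C7H10O4

mol C = 1.045 g CO₂ ÷ 44.009 g/mol = 0.023745 mol
mol H = 2 × 0.3055 g H₂O ÷ 18.015 g/mol = 0.033916 mol
mass O = 0.5364 − (0.28520 + 0.034188) = 0.21701 g → mol O = 0.21701 ÷ 15.999 = 0.013564 mol
Divide by the smallest (0.013564 mol): C 1.751, H 2.500, O 1.000
Multiplying each by 4 gives whole numbers: C 7.00, H 10.00, O 4.00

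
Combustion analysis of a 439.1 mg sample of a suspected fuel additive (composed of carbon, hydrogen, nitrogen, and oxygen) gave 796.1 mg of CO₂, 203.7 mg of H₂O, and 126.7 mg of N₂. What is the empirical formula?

C4H5N2O

mol C = 0.7961 g CO₂ ÷ 44.009 g/mol = 0.018089 mol
mol H = 2 × 0.2037 g H₂O ÷ 18.015 g/mol = 0.022614 mol
mol N = 2 × 0.1267 g N₂ ÷ 28.014 g/mol = 0.0090455 mol
mass O = 0.4391 − (0.21727 + 0.022795 + 0.12670) = 0.072332 g → mol O = 0.072332 ÷ 15.999 = 0.0045210 mol
Divide by the smallest (0.0045210 mol): C 4.001, H 5.002, N 2.001, O 1.000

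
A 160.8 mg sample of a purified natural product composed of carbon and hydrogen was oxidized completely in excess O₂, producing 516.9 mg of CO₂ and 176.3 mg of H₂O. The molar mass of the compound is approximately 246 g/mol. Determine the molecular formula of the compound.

C18H30

mol C = 0.5169 g CO₂ ÷ 44.009 g/mol = 0.011745 mol
mol H = 2 × 0.1763 g H₂O ÷ 18.015 g/mol = 0.019573 mol
Divide by the smallest (0.011745 mol): C 1.000, H 1.666
Multiplying each by 3 gives whole numbers: C 3.00, H 5.00
Empirical formula: C3H5
Empirical-formula mass = 41.07 g/mol; 246 ÷ 41.07 ≈ 6, so the molecular formula is C18H30.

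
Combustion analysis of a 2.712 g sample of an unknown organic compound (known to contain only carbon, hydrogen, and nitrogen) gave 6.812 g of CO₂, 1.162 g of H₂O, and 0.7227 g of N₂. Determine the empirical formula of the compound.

C6H5N2

mol C = 6.812 g CO₂ ÷ 44.009 g/mol = 0.15479 mol
mol H = 2 × 1.162 g H₂O ÷ 18.015 g/mol = 0.12900 mol
mol N = 2 × 0.7227 g N₂ ÷ 28.014 g/mol = 0.051596 mol
Divide by the smallest (0.051596 mol): C 3.000, H 2.500, N 1.000
Multiplying each by 2 gives whole numbers: C 6.00, H 5.00, N 2.00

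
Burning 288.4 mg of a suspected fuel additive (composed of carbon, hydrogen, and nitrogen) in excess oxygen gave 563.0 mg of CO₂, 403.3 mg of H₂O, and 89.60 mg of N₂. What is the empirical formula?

C2H7N

mol C = 0.5630 g CO₂ ÷ 44.009 g/mol = 0.012793 mol
mol H = 2 × 0.4033 g H₂O ÷ 18.015 g/mol = 0.044774 mol
mol N = 2 × 0.08960 g N₂ ÷ 28.014 g/mol = 0.0063968 mol
Divide by the smallest (0.0063968 mol): C 2.000, H 6.999, N 1.000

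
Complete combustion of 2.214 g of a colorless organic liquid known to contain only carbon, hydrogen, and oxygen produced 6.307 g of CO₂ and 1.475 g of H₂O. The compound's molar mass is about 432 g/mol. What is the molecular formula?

C28H32O4

mol C = 6.307 g CO₂ ÷ 44.009 g/mol = 0.14331 mol
mol H = 2 × 1.475 g H₂O ÷ 18.015 g/mol = 0.16375 mol
mass O = 2.214 − (1.7213 + 0.16506) = 0.32762 g → mol O = 0.32762 ÷ 15.999 = 0.020478 mol
Divide by the smallest (0.020478 mol): C 6.998, H 7.997, O 1.000
Empirical formula: C7H8O
Empirical-formula mass = 108.14 g/mol; 432 ÷ 108.14 ≈ 4, so the molecular formula is C28H32O4.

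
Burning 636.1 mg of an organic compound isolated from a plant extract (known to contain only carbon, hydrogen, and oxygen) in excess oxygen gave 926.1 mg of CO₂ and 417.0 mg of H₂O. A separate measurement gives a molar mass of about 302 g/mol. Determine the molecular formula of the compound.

mol C = 0.9261 g CO₂ ÷ 44.009 g/mol = 0.021043 mol
mol H = 2 × 0.4170 g H₂O ÷ 18.015 g/mol = 0.046295 mol
mass O = 0.6361 − (0.25275 + 0.046665) = 0.33668 g → mol O = 0.33668 ÷ 15.999 = 0.021044 mol
Divide by the smallest (0.021043 mol): C 1.000, H 2.200, O 1.000
Multiplying each by 5 gives whole numbers: C 5.00, H 11.00, O 5.00
Empirical formula: C5H11O5
Empirical-formula mass = 151.14 g/mol; 302 ÷ 151.14 ≈ 2, so the molecular formula is C10H22O10.

C10H22O10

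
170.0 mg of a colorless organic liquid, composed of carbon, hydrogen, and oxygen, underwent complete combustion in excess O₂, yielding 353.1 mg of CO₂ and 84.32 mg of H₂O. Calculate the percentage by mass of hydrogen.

mol C = 0.3531 g CO₂ ÷ 44.009 g/mol = 0.0080234 mol
mol H = 2 × 0.08432 g H₂O ÷ 18.015 g/mol = 0.0093611 mol
mass O = 0.1700 − (0.096369 + 0.0094360) = 0.064195 g → mol O = 0.064195 ÷ 15.999 = 0.0040125 mol
mass % H = 0.0094360 g ÷ 0.1700 g × 100%

5.55%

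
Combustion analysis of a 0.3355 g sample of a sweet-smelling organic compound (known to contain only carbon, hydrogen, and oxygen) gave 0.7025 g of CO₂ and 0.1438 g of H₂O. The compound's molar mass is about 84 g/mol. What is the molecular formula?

C4H4O2

mol C = 0.7025 g CO₂ ÷ 44.009 g/mol = 0.015963 mol
mol H = 2 × 0.1438 g H₂O ÷ 18.015 g/mol = 0.015964 mol
mass O = 0.3355 − (0.19173 + 0.016092) = 0.12768 g → mol O = 0.12768 ÷ 15.999 = 0.0079805 mol
Divide by the smallest (0.0079805 mol): C 2.000, H 2.000, O 1.000
Empirical formula: C2H2O
Empirical-formula mass = 42.04 g/mol; 84 ÷ 42.04 ≈ 2, so the molecular formula is C4H4O2.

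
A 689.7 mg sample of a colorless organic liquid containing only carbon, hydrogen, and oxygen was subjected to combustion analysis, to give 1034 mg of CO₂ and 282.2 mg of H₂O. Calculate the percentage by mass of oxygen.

54.50%

mol C = 1.034 g CO₂ ÷ 44.009 g/mol = 0.023495 mol
mol H = 2 × 0.2822 g H₂O ÷ 18.015 g/mol = 0.031329 mol
mass O = 0.6897 − (0.28220 + 0.031580) = 0.37592 g → mol O = 0.37592 ÷ 15.999 = 0.023496 mol
mass % O = 0.37592 g ÷ 0.6897 g × 100%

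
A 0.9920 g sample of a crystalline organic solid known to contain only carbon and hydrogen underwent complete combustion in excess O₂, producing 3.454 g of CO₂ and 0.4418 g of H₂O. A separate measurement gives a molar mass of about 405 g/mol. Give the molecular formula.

C32H20

mol C = 3.454 g CO₂ ÷ 44.009 g/mol = 0.078484 mol
mol H = 2 × 0.4418 g H₂O ÷ 18.015 g/mol = 0.049048 mol
Divide by the smallest (0.049048 mol): C 1.600, H 1.000
Multiplying each by 5 gives whole numbers: C 8.00, H 5.00
Empirical formula: C8H5
Empirical-formula mass = 101.13 g/mol; 405 ÷ 101.13 ≈ 4, so the molecular formula is C32H20.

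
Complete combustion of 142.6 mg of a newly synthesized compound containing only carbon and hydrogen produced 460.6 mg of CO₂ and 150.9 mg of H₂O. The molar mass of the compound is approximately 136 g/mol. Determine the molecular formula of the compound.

mol C = 0.4606 g CO₂ ÷ 44.009 g/mol = 0.010466 mol
mol H = 2 × 0.1509 g H₂O ÷ 18.015 g/mol = 0.016753 mol
Divide by the smallest (0.010466 mol): C 1.000, H 1.601
Multiplying each by 5 gives whole numbers: C 5.00, H 8.00
Empirical formula: C5H8
Empirical-formula mass = 68.12 g/mol; 136 ÷ 68.12 ≈ 2, so the molecular formula is C10H16.

C10H16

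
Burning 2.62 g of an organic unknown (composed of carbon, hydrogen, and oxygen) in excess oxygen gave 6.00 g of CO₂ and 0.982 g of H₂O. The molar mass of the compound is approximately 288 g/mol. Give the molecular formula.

C15H12O6

mol C = 6.00 g CO₂ ÷ 44.009 g/mol = 0.1363 mol
mol H = 2 × 0.982 g H₂O ÷ 18.015 g/mol = 0.1090 mol
mass O = 2.62 − (1.638 + 0.1099) = 0.8726 g → mol O = 0.8726 ÷ 15.999 = 0.05454 mol
Divide by the smallest (0.05454 mol): C 2.500, H 1.999, O 1.000
Multiplying each by 2 gives whole numbers: C 5.00, H 4.00, O 2.00
Empirical formula: C5H4O2
Empirical-formula mass = 96.08 g/mol; 288 ÷ 96.08 ≈ 3, so the molecular formula is C15H12O6.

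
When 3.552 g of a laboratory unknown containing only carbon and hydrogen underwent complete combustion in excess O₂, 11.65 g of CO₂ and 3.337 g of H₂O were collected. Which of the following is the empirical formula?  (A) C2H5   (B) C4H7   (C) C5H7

mol C = 11.65 g CO₂ ÷ 44.009 g/mol = 0.26472 mol
mol H = 2 × 3.337 g H₂O ÷ 18.015 g/mol = 0.37047 mol
Divide by the smallest (0.26472 mol): C 1.000, H 1.399
Multiplying each by 5 gives whole numbers: C 5.00, H 7.00

(C) C5H7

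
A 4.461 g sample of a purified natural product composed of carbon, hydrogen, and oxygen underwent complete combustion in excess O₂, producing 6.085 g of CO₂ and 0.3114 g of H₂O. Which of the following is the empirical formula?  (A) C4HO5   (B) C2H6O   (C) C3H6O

mol C = 6.085 g CO₂ ÷ 44.009 g/mol = 0.13827 mol
mol H = 2 × 0.3114 g H₂O ÷ 18.015 g/mol = 0.034571 mol
mass O = 4.461 − (1.6607 + 0.034848) = 2.7654 g → mol O = 2.7654 ÷ 15.999 = 0.17285 mol
Divide by the smallest (0.034571 mol): C 3.999, H 1.000, O 5.000

(A) C4HO5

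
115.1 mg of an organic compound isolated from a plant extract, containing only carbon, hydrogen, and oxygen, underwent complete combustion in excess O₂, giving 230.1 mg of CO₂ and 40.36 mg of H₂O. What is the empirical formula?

C7H6O4

mol C = 0.2301 g CO₂ ÷ 44.009 g/mol = 0.0052285 mol
mol H = 2 × 0.04036 g H₂O ÷ 18.015 g/mol = 0.0044807 mol
mass O = 0.1151 − (0.062799 + 0.0045166) = 0.047784 g → mol O = 0.047784 ÷ 15.999 = 0.0029867 mol
Divide by the smallest (0.0029867 mol): C 1.751, H 1.500, O 1.000
Multiplying each by 4 gives whole numbers: C 7.00, H 6.00, O 4.00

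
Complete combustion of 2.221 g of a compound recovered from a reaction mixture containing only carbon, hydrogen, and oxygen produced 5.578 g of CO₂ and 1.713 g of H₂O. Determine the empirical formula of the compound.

C4H6O

mol C = 5.578 g CO₂ ÷ 44.009 g/mol = 0.12675 mol
mol H = 2 × 1.713 g H₂O ÷ 18.015 g/mol = 0.19017 mol
mass O = 2.221 − (1.5224 + 0.19170) = 0.50695 g → mol O = 0.50695 ÷ 15.999 = 0.031686 mol
Divide by the smallest (0.031686 mol): C 4.000, H 6.002, O 1.000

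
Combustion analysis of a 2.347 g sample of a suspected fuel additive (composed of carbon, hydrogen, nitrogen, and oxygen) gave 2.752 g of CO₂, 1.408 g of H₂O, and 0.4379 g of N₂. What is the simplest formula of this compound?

C2H5NO2

mol C = 2.752 g CO₂ ÷ 44.009 g/mol = 0.062533 mol
mol H = 2 × 1.408 g H₂O ÷ 18.015 g/mol = 0.15631 mol
mol N = 2 × 0.4379 g N₂ ÷ 28.014 g/mol = 0.031263 mol
mass O = 2.347 − (0.75108 + 0.15756 + 0.43790) = 1.0005 g → mol O = 1.0005 ÷ 15.999 = 0.062532 mol
Divide by the smallest (0.031263 mol): C 2.000, H 5.000, N 1.000, O 2.000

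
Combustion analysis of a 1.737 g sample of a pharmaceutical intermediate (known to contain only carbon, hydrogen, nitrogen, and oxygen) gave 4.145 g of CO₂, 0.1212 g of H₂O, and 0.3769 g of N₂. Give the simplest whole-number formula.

mol C = 4.145 g CO₂ ÷ 44.009 g/mol = 0.094185 mol
mol H = 2 × 0.1212 g H₂O ÷ 18.015 g/mol = 0.013455 mol
mol N = 2 × 0.3769 g N₂ ÷ 28.014 g/mol = 0.026908 mol
mass O = 1.737 − (1.1313 + 0.013563 + 0.37690) = 0.21528 g → mol O = 0.21528 ÷ 15.999 = 0.013456 mol
Divide by the smallest (0.013455 mol): C 7.000, H 1.000, N 2.000, O 1.000

C7HN2O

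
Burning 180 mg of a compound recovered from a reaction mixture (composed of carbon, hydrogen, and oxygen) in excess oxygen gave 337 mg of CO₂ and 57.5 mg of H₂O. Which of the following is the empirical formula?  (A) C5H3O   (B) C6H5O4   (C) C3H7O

(B) C6H5O4

mol C = 0.337 g CO₂ ÷ 44.009 g/mol = 0.007658 mol
mol H = 2 × 0.0575 g H₂O ÷ 18.015 g/mol = 0.006384 mol
mass O = 0.180 − (0.09197 + 0.006435) = 0.08159 g → mol O = 0.08159 ÷ 15.999 = 0.005100 mol
Divide by the smallest (0.005100 mol): C 1.502, H 1.252, O 1.000
Multiplying each by 4 gives whole numbers: C 6.01, H 5.01, O 4.00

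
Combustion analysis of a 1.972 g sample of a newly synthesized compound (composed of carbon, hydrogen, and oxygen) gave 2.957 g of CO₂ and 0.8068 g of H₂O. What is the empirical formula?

mol C = 2.957 g CO₂ ÷ 44.009 g/mol = 0.067191 mol
mol H = 2 × 0.8068 g H₂O ÷ 18.015 g/mol = 0.089570 mol
mass O = 1.972 − (0.80703 + 0.090286) = 1.0747 g → mol O = 1.0747 ÷ 15.999 = 0.067172 mol
Divide by the smallest (0.067172 mol): C 1.000, H 1.333, O 1.000
Multiplying each by 3 gives whole numbers: C 3.00, H 4.00, O 3.00

C3H4O3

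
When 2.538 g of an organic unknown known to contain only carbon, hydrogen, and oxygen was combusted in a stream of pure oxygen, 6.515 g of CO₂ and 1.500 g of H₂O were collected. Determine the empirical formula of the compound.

C8H9O2

mol C = 6.515 g CO₂ ÷ 44.009 g/mol = 0.14804 mol
mol H = 2 × 1.500 g H₂O ÷ 18.015 g/mol = 0.16653 mol
mass O = 2.538 − (1.7781 + 0.16786) = 0.59206 g → mol O = 0.59206 ÷ 15.999 = 0.037006 mol
Divide by the smallest (0.037006 mol): C 4.000, H 4.500, O 1.000
Multiplying each by 2 gives whole numbers: C 8.00, H 9.00, O 2.00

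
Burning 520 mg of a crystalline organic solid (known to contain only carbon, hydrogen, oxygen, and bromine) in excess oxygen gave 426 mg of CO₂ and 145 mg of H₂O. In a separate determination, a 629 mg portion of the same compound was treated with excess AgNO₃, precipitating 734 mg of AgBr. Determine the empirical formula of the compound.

mol C = 0.426 g CO₂ ÷ 44.009 g/mol = 0.009680 mol
mol H = 2 × 0.145 g H₂O ÷ 18.015 g/mol = 0.01610 mol
From the AgBr data: mol Br per gram of compound = (0.734 ÷ 187.772) ÷ 0.629 = 0.006215 mol/g, so in the 0.520 g combustion sample mol Br = 0.003232 mol
mass O = 0.520 − (0.1163 + 0.01623 + 0.2582) = 0.1293 g → mol O = 0.1293 ÷ 15.999 = 0.008081 mol
Divide by the smallest (0.003232 mol): C 2.995, H 4.981, Br 1.000, O 2.501
Multiplying each by 2 gives whole numbers: C 5.99, H 9.96, Br 2.00, O 5.00

C6H10Br2O5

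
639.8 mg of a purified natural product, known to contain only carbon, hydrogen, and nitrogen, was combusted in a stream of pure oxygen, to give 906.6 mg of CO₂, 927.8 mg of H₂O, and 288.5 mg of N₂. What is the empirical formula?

CH5N

mol C = 0.9066 g CO₂ ÷ 44.009 g/mol = 0.020600 mol
mol H = 2 × 0.9278 g H₂O ÷ 18.015 g/mol = 0.10300 mol
mol N = 2 × 0.2885 g N₂ ÷ 28.014 g/mol = 0.020597 mol
Divide by the smallest (0.020597 mol): C 1.000, H 5.001, N 1.000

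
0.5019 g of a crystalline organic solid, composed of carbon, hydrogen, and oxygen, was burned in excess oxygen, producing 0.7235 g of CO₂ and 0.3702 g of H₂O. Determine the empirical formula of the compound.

mol C = 0.7235 g CO₂ ÷ 44.009 g/mol = 0.016440 mol
mol H = 2 × 0.3702 g H₂O ÷ 18.015 g/mol = 0.041099 mol
mass O = 0.5019 − (0.19746 + 0.041428) = 0.26301 g → mol O = 0.26301 ÷ 15.999 = 0.016439 mol
Divide by the smallest (0.016439 mol): C 1.000, H 2.500, O 1.000
Multiplying each by 2 gives whole numbers: C 2.00, H 5.00, O 2.00

C2H5O2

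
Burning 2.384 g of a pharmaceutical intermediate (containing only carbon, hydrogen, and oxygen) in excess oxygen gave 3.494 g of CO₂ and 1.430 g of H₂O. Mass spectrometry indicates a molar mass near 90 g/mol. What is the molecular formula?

C3H6O3

mol C = 3.494 g CO₂ ÷ 44.009 g/mol = 0.079393 mol
mol H = 2 × 1.430 g H₂O ÷ 18.015 g/mol = 0.15876 mol
mass O = 2.384 − (0.95359 + 0.16003) = 1.2704 g → mol O = 1.2704 ÷ 15.999 = 0.079404 mol
Divide by the smallest (0.079393 mol): C 1.000, H 2.000, O 1.000
Empirical formula: CH2O
Empirical-formula mass = 30.03 g/mol; 90 ÷ 30.03 ≈ 3, so the molecular formula is C3H6O3.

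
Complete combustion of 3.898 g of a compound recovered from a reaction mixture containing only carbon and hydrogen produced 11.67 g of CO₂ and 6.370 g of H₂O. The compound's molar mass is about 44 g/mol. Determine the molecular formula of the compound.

mol C = 11.67 g CO₂ ÷ 44.009 g/mol = 0.26517 mol
mol H = 2 × 6.370 g H₂O ÷ 18.015 g/mol = 0.70719 mol
Divide by the smallest (0.26517 mol): C 1.000, H 2.667
Multiplying each by 3 gives whole numbers: C 3.00, H 8.00
Empirical formula: C3H8
Empirical-formula mass = 44.10 g/mol; 44 ÷ 44.10 ≈ 1, so the molecular formula is C3H8.

C3H8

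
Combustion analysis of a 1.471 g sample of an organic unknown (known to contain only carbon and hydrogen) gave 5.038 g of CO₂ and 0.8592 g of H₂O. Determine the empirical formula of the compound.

mol C = 5.038 g CO₂ ÷ 44.009 g/mol = 0.11448 mol
mol H = 2 × 0.8592 g H₂O ÷ 18.015 g/mol = 0.095387 mol
Divide by the smallest (0.095387 mol): C 1.200, H 1.000
Multiplying each by 5 gives whole numbers: C 6.00, H 5.00

C6H5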